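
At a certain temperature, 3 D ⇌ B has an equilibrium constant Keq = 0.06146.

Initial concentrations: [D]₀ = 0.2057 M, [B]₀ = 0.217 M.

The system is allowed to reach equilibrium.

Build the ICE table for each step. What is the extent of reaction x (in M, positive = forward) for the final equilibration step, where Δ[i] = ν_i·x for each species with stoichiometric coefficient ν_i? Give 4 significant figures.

x = -0.1887 M

Q₀ = 24.93 vs Keq = 0.06146 ⇒ Q>K, reverse
Step 1:
                    D           B
  I            0.2057       0.217
  C            0.5662     -0.1887
  E            0.7719     0.02827
  solve Keq expr → x = -0.1887; check Q = 0.06146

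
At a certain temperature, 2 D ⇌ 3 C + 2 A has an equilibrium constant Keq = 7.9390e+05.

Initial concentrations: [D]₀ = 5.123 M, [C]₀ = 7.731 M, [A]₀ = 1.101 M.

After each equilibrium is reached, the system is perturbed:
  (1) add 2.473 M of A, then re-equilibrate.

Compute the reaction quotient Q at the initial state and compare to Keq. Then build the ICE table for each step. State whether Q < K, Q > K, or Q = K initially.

Q₀ = 21.34; Q < K (proceeds forward)

Q₀ = 21.34 vs Keq = 7.9390e+05 ⇒ Q<K, forward
Step 1:
                    D           C           A
  Initial       5.123       7.731       1.101
  Change       -4.747       7.121       4.747
  Equil        0.3757       14.85       5.848
  solve Keq expr → x = 2.374; check Q = 7.9390e+05
Then add 2.473 M of A.
Step 2:
                    D           C           A
  Initial      0.3757       14.85       8.321
  Change       0.1389     -0.2084     -0.1389
  Equil        0.5146       14.64       8.182
  solve Keq expr → x = -0.06946; check Q = 7.9390e+05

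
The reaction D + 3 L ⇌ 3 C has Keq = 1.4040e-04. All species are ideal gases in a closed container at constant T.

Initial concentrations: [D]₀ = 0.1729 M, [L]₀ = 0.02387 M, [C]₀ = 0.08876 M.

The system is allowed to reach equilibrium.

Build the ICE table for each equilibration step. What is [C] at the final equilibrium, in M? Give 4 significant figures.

[C]_eq = 0.00333 M

Q₀ = 297.4 vs Keq = 1.4040e-04 ⇒ Q>K, reverse
Step 1:
                    D           L           C
  Initial      0.1729     0.02387     0.08876
  Change      0.02848     0.08543    -0.08543
  Equil        0.2014      0.1093     0.00333
  solve Keq expr → x = -0.02848; check Q = 1.4040e-04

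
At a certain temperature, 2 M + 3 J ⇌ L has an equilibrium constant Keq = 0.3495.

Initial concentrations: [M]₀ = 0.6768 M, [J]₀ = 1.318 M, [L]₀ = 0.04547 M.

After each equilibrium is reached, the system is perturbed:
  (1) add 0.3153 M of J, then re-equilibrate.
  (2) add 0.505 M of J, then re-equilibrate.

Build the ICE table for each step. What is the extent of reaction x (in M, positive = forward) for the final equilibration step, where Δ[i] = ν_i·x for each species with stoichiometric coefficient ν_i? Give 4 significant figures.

Q₀ = 0.04336 vs Keq = 0.3495 ⇒ Q<K, forward
Step 1:
                   M          J          L
  init        0.6768      1.318    0.04547
  Δ          -0.1541    -0.2312    0.07707
  eq          0.5227      1.087     0.1225
  solve Keq expr → x = 0.07707; check Q = 0.3495
Then add 0.3153 M of J.
Step 2:
                   M          J          L
  init        0.5227      1.402     0.1225
  Δ         -0.06927    -0.1039    0.03463
  eq          0.4534      1.298     0.1572
  solve Keq expr → x = 0.03463; check Q = 0.3495
Then add 0.505 M of J.
Step 3:
                   M          J          L
  init        0.4534      1.803     0.1572
  Δ         -0.09542    -0.1431    0.04771
  eq           0.358       1.66     0.2049
  solve Keq expr → x = 0.04771; check Q = 0.3495

x = 0.04771 M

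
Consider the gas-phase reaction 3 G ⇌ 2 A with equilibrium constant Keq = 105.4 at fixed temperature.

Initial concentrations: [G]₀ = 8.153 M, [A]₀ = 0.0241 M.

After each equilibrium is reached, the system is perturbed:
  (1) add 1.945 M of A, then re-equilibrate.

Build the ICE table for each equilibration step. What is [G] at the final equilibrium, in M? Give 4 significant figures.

Q₀ = 1.0717e-06 vs Keq = 105.4 ⇒ Q<K, forward
Step 1:
                  G         A
  init        8.153    0.0241
  Δ           -7.53      5.02
  eq         0.6227     5.044
  solve Keq expr → x = 2.51; check Q = 105.4
Then add 1.945 M of A.
Step 2:
                  G         A
  init       0.6227     6.989
  Δ          0.1441  -0.09607
  eq         0.7668     6.893
  solve Keq expr → x = -0.04804; check Q = 105.4

[G]_eq = 0.7668 M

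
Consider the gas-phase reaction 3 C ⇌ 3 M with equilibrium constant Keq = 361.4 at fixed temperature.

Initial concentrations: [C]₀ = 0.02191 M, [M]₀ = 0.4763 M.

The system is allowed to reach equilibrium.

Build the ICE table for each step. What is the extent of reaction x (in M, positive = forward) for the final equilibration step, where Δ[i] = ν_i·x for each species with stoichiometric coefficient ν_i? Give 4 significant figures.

Q₀ = 1.0273e+04 vs Keq = 361.4 ⇒ Q>K, reverse
Step 1:
                    C           M
  I           0.02191      0.4763
  C           0.03942    -0.03942
  E           0.06133      0.4369
  solve Keq expr → x = -0.01314; check Q = 361.4

x = -0.01314 M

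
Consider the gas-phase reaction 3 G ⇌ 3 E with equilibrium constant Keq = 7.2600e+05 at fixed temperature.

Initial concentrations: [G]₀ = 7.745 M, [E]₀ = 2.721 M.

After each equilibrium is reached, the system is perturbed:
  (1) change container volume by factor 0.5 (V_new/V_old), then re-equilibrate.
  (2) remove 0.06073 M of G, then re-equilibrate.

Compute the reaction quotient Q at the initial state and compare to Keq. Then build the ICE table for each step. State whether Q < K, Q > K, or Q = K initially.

Q₀ = 0.04336 vs Keq = 7.2600e+05 ⇒ Q<K, forward
Step 1:
                   G          E
  Initial      7.745      2.721
  Change       -7.63       7.63
  Equil       0.1152      10.35
  solve Keq expr → x = 2.543; check Q = 7.2600e+05
Then change container volume by factor 0.5 (V_new/V_old).
Step 2:
                   G          E
  Initial     0.2303       20.7
  Change           0          0
  Equil       0.2303       20.7
  solve Keq expr → x = 0; check Q = 7.2600e+05
Then remove 0.06073 M of G.
Step 3:
                   G          E
  Initial     0.1696       20.7
  Change     0.06006   -0.06006
  Equil       0.2297      20.64
  solve Keq expr → x = -0.02002; check Q = 7.2600e+05

Q₀ = 0.04336; Q < K (proceeds forward)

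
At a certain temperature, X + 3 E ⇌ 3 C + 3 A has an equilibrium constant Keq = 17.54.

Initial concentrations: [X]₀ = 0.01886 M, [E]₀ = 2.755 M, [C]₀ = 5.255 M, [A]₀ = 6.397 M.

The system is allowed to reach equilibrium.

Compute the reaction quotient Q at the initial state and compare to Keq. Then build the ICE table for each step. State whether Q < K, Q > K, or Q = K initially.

Q₀ = 9.6325e+04; Q > K (proceeds reverse)

Q₀ = 9.6325e+04 vs Keq = 17.54 ⇒ Q>K, reverse
Step 1:
                    X           E           C           A
  init        0.01886       2.755       5.255       6.397
  Δ            0.7663       2.299      -2.299      -2.299
  eq           0.7852       5.054       2.956       4.098
  solve Keq expr → x = -0.7663; check Q = 17.54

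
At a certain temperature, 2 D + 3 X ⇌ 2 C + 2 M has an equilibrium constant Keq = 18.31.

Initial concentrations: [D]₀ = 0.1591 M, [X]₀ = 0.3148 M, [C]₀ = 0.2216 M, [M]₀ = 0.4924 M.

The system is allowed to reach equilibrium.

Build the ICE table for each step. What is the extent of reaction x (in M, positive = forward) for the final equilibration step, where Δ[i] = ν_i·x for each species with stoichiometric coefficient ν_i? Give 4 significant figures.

Q₀ = 15.08 vs Keq = 18.31 ⇒ Q<K, forward
Step 1:
                    D           X           C           M
  I            0.1591      0.3148      0.2216      0.4924
  C         -0.004832   -0.007248    0.004832    0.004832
  E            0.1543      0.3076      0.2264      0.4972
  solve Keq expr → x = 0.002416; check Q = 18.31

x = 0.002416 M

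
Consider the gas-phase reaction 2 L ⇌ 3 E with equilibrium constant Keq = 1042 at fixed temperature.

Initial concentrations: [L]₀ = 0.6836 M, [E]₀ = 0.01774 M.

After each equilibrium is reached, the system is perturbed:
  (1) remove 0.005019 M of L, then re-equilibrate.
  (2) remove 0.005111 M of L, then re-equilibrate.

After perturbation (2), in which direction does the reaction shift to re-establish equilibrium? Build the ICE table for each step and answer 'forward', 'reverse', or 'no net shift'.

Direction: reverse

Q₀ = 1.1947e-05 vs Keq = 1042 ⇒ Q<K, forward
Step 1:
                   L          E
  Initial     0.6836    0.01774
  Change     -0.6528     0.9791
  Equil      0.03083     0.9969
  solve Keq expr → x = 0.3264; check Q = 1042
Then remove 0.005019 M of L.
Step 2:
                   L          E
  Initial    0.02582     0.9969
  Change    0.004693  -0.007039
  Equil      0.03051     0.9898
  solve Keq expr → x = -0.002346; check Q = 1042
Then remove 0.005111 M of L.
Step 3:
                   L          E
  Initial     0.0254     0.9898
  Change     0.00478   -0.00717
  Equil      0.03018     0.9827
  solve Keq expr → x = -0.00239; check Q = 1042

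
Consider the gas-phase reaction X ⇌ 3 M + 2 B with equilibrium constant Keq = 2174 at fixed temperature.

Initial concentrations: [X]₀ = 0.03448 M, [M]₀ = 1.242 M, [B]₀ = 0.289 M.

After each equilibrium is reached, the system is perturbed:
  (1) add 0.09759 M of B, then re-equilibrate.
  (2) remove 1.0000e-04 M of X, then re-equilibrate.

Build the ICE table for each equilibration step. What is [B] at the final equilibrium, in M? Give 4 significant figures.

Q₀ = 4.641 vs Keq = 2174 ⇒ Q<K, forward
Step 1:
                  X         M         B
  init      0.03448     1.242     0.289
  Δ        -0.03434     0.103   0.06867
  eq      1.4318e-04     1.345    0.3577
  solve Keq expr → x = 0.03434; check Q = 2174
Then add 0.09759 M of B.
Step 2:
                  X         M         B
  init    1.4318e-04     1.345    0.4553
  Δ       8.8476e-05 -2.6543e-04 -1.7695e-04
  eq      2.3166e-04     1.345    0.4551
  solve Keq expr → x = -8.8476e-05; check Q = 2174
Then remove 1.0000e-04 M of X.
Step 3:
                  X         M         B
  init    1.3166e-04     1.345    0.4551
  Δ       9.9643e-05 -2.9893e-04 -1.9929e-04
  eq      2.3130e-04     1.344    0.4549
  solve Keq expr → x = -9.9643e-05; check Q = 2174

[B]_eq = 0.4549 M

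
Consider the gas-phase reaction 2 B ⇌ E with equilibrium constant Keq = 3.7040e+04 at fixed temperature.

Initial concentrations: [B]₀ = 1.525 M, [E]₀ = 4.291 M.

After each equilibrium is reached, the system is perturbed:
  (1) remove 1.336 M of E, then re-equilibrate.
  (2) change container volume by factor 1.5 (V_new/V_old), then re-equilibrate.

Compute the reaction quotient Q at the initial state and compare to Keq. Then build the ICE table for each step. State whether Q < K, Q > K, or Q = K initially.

Q₀ = 1.845; Q < K (proceeds forward)

Q₀ = 1.845 vs Keq = 3.7040e+04 ⇒ Q<K, forward
Step 1:
                  B         E
  init        1.525     4.291
  Δ          -1.513    0.7567
  eq        0.01167     5.048
  solve Keq expr → x = 0.7567; check Q = 3.7040e+04
Then remove 1.336 M of E.
Step 2:
                  B         E
  init      0.01167     3.712
  Δ       -0.001662 8.3114e-04
  eq        0.01001     3.712
  solve Keq expr → x = 8.3114e-04; check Q = 3.7040e+04
Then change container volume by factor 1.5 (V_new/V_old).
Step 3:
                  B         E
  init     0.006674     2.475
  Δ        0.001499 -7.4939e-04
  eq       0.008173     2.474
  solve Keq expr → x = -7.4939e-04; check Q = 3.7040e+04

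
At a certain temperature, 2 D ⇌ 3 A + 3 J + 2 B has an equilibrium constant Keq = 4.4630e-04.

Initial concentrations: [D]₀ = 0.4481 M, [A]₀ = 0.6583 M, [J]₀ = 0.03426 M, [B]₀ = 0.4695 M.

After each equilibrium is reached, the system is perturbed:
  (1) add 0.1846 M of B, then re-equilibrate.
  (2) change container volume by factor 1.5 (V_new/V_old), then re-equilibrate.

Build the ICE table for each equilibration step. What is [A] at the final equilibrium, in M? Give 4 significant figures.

[A]_eq = 0.512 M

Q₀ = 1.2594e-05 vs Keq = 4.4630e-04 ⇒ Q<K, forward
Step 1:
                   D          A          J          B
  I           0.4481     0.6583    0.03426     0.4695
  C         -0.03873    0.05809    0.05809    0.03873
  E           0.4094     0.7164    0.09235     0.5082
  solve Keq expr → x = 0.01936; check Q = 4.4630e-04
Then add 0.1846 M of B.
Step 2:
                   D          A          J          B
  I           0.4094     0.7164    0.09235     0.6928
  C         0.009265    -0.0139    -0.0139  -0.009265
  E           0.4186     0.7025    0.07845     0.6836
  solve Keq expr → x = -0.004632; check Q = 4.4630e-04
Then change container volume by factor 1.5 (V_new/V_old).
Step 3:
                   D          A          J          B
  I           0.2791     0.4683     0.0523     0.4557
  C         -0.02911    0.04367    0.04367    0.02911
  E             0.25      0.512    0.09597     0.4848
  solve Keq expr → x = 0.01456; check Q = 4.4630e-04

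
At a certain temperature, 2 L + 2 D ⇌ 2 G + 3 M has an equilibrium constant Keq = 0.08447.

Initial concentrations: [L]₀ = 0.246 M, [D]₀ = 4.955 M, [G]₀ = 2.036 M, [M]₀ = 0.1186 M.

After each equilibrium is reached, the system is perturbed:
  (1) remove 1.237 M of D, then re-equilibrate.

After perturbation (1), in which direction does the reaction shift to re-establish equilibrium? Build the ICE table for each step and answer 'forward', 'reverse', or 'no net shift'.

Q₀ = 0.004654 vs Keq = 0.08447 ⇒ Q<K, forward
Step 1:
                    L           D           G           M
  init          0.246       4.955       2.036      0.1186
  Δ          -0.07707    -0.07707     0.07707      0.1156
  eq           0.1689       4.878       2.113      0.2342
  solve Keq expr → x = 0.03853; check Q = 0.08447
Then remove 1.237 M of D.
Step 2:
                    L           D           G           M
  init         0.1689       3.641       2.113      0.2342
  Δ           0.01765     0.01765    -0.01765    -0.02647
  eq           0.1866       3.659       2.095      0.2077
  solve Keq expr → x = -0.008823; check Q = 0.08447

Direction: reverse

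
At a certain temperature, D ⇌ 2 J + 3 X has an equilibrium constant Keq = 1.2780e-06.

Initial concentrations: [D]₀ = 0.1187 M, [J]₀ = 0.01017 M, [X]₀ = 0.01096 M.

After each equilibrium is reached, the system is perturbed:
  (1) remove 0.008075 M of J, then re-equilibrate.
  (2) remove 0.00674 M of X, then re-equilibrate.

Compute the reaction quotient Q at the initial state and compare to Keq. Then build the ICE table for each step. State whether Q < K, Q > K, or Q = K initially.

Q₀ = 1.1472e-09; Q < K (proceeds forward)

Q₀ = 1.1472e-09 vs Keq = 1.2780e-06 ⇒ Q<K, forward
Step 1:
                    D           J           X
  Initial      0.1187     0.01017     0.01096
  Change     -0.01238     0.02476     0.03715
  Equil        0.1063     0.03493     0.04811
  solve Keq expr → x = 0.01238; check Q = 1.2780e-06
Then remove 0.008075 M of J.
Step 2:
                    D           J           X
  Initial      0.1063     0.02686     0.04811
  Change      -0.0016    0.003201    0.004801
  Equil        0.1047     0.03006     0.05291
  solve Keq expr → x = 0.0016; check Q = 1.2780e-06
Then remove 0.00674 M of X.
Step 3:
                    D           J           X
  Initial      0.1047     0.03006     0.04617
  Change    -0.001259    0.002517    0.003776
  Equil        0.1035     0.03258     0.04994
  solve Keq expr → x = 0.001259; check Q = 1.2780e-06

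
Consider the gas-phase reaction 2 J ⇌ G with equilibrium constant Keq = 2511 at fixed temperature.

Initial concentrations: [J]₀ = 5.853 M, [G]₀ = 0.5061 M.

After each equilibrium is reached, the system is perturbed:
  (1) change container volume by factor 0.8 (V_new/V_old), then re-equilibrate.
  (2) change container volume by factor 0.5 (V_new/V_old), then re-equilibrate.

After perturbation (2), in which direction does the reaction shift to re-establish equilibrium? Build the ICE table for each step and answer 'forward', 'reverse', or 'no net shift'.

Direction: forward

Q₀ = 0.01477 vs Keq = 2511 ⇒ Q<K, forward
Step 1:
                   J          G
  init         5.853     0.5061
  Δ           -5.816      2.908
  eq         0.03687      3.414
  solve Keq expr → x = 2.908; check Q = 2511
Then change container volume by factor 0.8 (V_new/V_old).
Step 2:
                   J          G
  init       0.04609      4.268
  Δ        -0.004854   0.002427
  eq         0.04124       4.27
  solve Keq expr → x = 0.002427; check Q = 2511
Then change container volume by factor 0.5 (V_new/V_old).
Step 3:
                   J          G
  init       0.08248       8.54
  Δ         -0.02412    0.01206
  eq         0.05836      8.552
  solve Keq expr → x = 0.01206; check Q = 2511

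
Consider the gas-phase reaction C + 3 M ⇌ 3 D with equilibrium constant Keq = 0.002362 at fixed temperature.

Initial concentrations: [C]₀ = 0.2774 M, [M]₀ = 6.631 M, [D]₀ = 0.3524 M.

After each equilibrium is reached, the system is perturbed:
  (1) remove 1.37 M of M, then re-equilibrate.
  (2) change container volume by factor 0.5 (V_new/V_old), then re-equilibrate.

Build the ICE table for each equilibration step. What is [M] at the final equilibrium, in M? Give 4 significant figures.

[M]_eq = 10.19 M

Q₀ = 5.4108e-04 vs Keq = 0.002362 ⇒ Q<K, forward
Step 1:
                  C         M         D
  I          0.2774     6.631    0.3524
  C        -0.05607   -0.1682    0.1682
  E          0.2213     6.463    0.5206
  solve Keq expr → x = 0.05607; check Q = 0.002362
Then remove 1.37 M of M.
Step 2:
                  C         M         D
  I          0.2213     5.093    0.5206
  C         0.02871   0.08612  -0.08612
  E            0.25     5.179    0.4345
  solve Keq expr → x = -0.02871; check Q = 0.002362
Then change container volume by factor 0.5 (V_new/V_old).
Step 3:
                  C         M         D
  I          0.5001     10.36     0.869
  C        -0.05558   -0.1668    0.1668
  E          0.4445     10.19     1.036
  solve Keq expr → x = 0.05558; check Q = 0.002362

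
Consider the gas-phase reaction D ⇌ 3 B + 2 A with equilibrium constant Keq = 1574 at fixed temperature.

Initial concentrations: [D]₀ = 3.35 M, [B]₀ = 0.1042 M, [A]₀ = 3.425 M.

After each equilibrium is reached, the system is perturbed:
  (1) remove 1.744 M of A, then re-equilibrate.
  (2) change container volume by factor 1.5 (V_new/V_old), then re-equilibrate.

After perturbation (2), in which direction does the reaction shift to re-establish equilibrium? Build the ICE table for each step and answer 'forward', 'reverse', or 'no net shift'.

Q₀ = 0.003962 vs Keq = 1574 ⇒ Q<K, forward
Step 1:
                    D           B           A
  Initial        3.35      0.1042       3.425
  Change       -1.398       4.194       2.796
  Equil         1.952       4.298       6.221
  solve Keq expr → x = 1.398; check Q = 1574
Then remove 1.744 M of A.
Step 2:
                    D           B           A
  Initial       1.952       4.298       4.477
  Change      -0.1959      0.5876      0.3918
  Equil         1.756       4.886       4.869
  solve Keq expr → x = 0.1959; check Q = 1574
Then change container volume by factor 1.5 (V_new/V_old).
Step 3:
                    D           B           A
  Initial       1.171       3.257       3.246
  Change      -0.3588       1.076      0.7175
  Equil         0.812       4.333       3.963
  solve Keq expr → x = 0.3588; check Q = 1574

Direction: forward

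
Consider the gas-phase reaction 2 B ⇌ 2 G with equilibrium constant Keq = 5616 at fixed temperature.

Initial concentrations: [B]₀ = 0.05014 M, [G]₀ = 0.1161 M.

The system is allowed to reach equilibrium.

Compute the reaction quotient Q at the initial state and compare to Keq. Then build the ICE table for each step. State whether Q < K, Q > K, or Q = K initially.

Q₀ = 5.362 vs Keq = 5616 ⇒ Q<K, forward
Step 1:
                   B          G
  Initial    0.05014     0.1161
  Change    -0.04795    0.04795
  Equil     0.002189     0.1641
  solve Keq expr → x = 0.02398; check Q = 5616

Q₀ = 5.362; Q < K (proceeds forward)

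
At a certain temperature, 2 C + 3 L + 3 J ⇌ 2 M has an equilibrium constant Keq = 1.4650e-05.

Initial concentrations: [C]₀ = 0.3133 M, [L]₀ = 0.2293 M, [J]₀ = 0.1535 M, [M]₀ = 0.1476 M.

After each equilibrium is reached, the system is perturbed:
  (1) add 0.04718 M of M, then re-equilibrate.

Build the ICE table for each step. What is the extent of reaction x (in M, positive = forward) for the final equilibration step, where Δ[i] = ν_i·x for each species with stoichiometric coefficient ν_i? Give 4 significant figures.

Q₀ = 5090 vs Keq = 1.4650e-05 ⇒ Q>K, reverse
Step 1:
                   C          L          J          M
  I           0.3133     0.2293     0.1535     0.1476
  C           0.1475     0.2212     0.2212    -0.1475
  E           0.4608     0.4505     0.3747 1.2233e-04
  solve Keq expr → x = -0.07374; check Q = 1.4650e-05
Then add 0.04718 M of M.
Step 2:
                   C          L          J          M
  I           0.4608     0.4505     0.3747     0.0473
  C          0.04708    0.07063    0.07063   -0.04708
  E           0.5079     0.5211     0.4453 2.1734e-04
  solve Keq expr → x = -0.02354; check Q = 1.4650e-05

x = -0.02354 M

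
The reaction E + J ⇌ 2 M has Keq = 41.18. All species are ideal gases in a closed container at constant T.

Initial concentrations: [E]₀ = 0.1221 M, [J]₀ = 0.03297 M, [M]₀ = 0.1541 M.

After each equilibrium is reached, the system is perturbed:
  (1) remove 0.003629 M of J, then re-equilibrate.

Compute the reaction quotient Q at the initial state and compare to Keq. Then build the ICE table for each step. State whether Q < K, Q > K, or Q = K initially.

Q₀ = 5.899; Q < K (proceeds forward)

Q₀ = 5.899 vs Keq = 41.18 ⇒ Q<K, forward
Step 1:
                    E           J           M
  init         0.1221     0.03297      0.1541
  Δ          -0.02312    -0.02312     0.04624
  eq          0.09898    0.009848      0.2003
  solve Keq expr → x = 0.02312; check Q = 41.18
Then remove 0.003629 M of J.
Step 2:
                    E           J           M
  init        0.09898    0.006219      0.2003
  Δ          0.002824    0.002824   -0.005647
  eq           0.1018    0.009042      0.1947
  solve Keq expr → x = -0.002824; check Q = 41.18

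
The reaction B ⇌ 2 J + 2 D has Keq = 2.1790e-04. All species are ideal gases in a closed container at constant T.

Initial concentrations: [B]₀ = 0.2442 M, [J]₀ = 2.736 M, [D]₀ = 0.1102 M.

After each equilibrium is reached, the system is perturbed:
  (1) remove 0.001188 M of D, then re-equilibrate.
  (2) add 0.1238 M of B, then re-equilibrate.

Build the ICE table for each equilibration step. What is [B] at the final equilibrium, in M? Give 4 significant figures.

[B]_eq = 0.4207 M

Q₀ = 0.3723 vs Keq = 2.1790e-04 ⇒ Q>K, reverse
Step 1:
                    B           J           D
  init         0.2442       2.736      0.1102
  Δ           0.05357     -0.1071     -0.1071
  eq           0.2978       2.629    0.003064
  solve Keq expr → x = -0.05357; check Q = 2.1790e-04
Then remove 0.001188 M of D.
Step 2:
                    B           J           D
  init         0.2978       2.629    0.001876
  Δ       -5.9179e-04    0.001184    0.001184
  eq           0.2972        2.63     0.00306
  solve Keq expr → x = 5.9179e-04; check Q = 2.1790e-04
Then add 0.1238 M of B.
Step 3:
                    B           J           D
  init          0.421        2.63     0.00306
  Δ       -2.8995e-04  5.7990e-04  5.7990e-04
  eq           0.4207       2.631     0.00364
  solve Keq expr → x = 2.8995e-04; check Q = 2.1790e-04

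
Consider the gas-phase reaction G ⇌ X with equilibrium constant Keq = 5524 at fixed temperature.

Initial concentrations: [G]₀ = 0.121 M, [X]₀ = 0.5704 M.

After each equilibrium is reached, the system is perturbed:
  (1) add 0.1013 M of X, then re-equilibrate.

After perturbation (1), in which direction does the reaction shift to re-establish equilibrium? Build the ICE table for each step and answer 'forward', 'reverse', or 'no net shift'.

Q₀ = 4.714 vs Keq = 5524 ⇒ Q<K, forward
Step 1:
                   G          X
  init         0.121     0.5704
  Δ          -0.1209     0.1209
  eq      1.2514e-04     0.6913
  solve Keq expr → x = 0.1209; check Q = 5524
Then add 0.1013 M of X.
Step 2:
                   G          X
  init    1.2514e-04     0.7926
  Δ       1.8335e-05 -1.8335e-05
  eq      1.4348e-04     0.7926
  solve Keq expr → x = -1.8335e-05; check Q = 5524

Direction: reverse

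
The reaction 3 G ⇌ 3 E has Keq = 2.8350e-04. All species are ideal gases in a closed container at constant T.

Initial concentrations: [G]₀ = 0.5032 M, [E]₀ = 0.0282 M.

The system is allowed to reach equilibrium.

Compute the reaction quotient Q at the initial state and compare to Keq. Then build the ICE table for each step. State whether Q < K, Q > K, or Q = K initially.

Q₀ = 1.7601e-04 vs Keq = 2.8350e-04 ⇒ Q<K, forward
Step 1:
                    G           E
  I            0.5032      0.0282
  C         -0.004557    0.004557
  E            0.4986     0.03276
  solve Keq expr → x = 0.001519; check Q = 2.8350e-04

Q₀ = 1.7601e-04; Q < K (proceeds forward)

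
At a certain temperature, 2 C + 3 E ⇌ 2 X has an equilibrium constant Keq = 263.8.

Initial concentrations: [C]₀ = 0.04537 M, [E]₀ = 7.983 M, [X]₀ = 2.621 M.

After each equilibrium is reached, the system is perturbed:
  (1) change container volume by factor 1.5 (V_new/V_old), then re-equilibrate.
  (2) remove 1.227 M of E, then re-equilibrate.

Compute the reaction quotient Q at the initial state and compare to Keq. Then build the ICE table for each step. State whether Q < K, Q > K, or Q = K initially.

Q₀ = 6.56 vs Keq = 263.8 ⇒ Q<K, forward
Step 1:
                   C          E          X
  I          0.04537      7.983      2.621
  C         -0.03803   -0.05705    0.03803
  E         0.007337      7.926      2.659
  solve Keq expr → x = 0.01902; check Q = 263.8
Then change container volume by factor 1.5 (V_new/V_old).
Step 2:
                   C          E          X
  I         0.004891      5.284      1.773
  C         0.004058   0.006088  -0.004058
  E          0.00895       5.29      1.769
  solve Keq expr → x = -0.002029; check Q = 263.8
Then remove 1.227 M of E.
Step 3:
                   C          E          X
  I          0.00895      4.063      1.769
  C         0.004283   0.006424  -0.004283
  E          0.01323      4.069      1.764
  solve Keq expr → x = -0.002141; check Q = 263.8

Q₀ = 6.56; Q < K (proceeds forward)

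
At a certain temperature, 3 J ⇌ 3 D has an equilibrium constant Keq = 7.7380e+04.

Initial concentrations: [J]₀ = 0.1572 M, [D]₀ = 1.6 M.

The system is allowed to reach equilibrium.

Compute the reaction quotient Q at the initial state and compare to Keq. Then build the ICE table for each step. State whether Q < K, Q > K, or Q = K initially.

Q₀ = 1054 vs Keq = 7.7380e+04 ⇒ Q<K, forward
Step 1:
                    J           D
  Initial      0.1572         1.6
  Change      -0.1169      0.1169
  Equil       0.04029       1.717
  solve Keq expr → x = 0.03897; check Q = 7.7380e+04

Q₀ = 1054; Q < K (proceeds forward)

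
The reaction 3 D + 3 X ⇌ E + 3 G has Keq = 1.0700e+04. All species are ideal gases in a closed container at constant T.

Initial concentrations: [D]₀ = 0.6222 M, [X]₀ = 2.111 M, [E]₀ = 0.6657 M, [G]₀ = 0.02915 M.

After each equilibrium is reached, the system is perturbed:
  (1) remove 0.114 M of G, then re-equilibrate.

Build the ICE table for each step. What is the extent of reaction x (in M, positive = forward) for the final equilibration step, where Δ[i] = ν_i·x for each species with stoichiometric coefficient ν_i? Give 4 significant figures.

Q₀ = 7.2768e-06 vs Keq = 1.0700e+04 ⇒ Q<K, forward
Step 1:
                   D          X          E          G
  init        0.6222      2.111     0.6657    0.02915
  Δ           -0.604     -0.604     0.2013      0.604
  eq         0.01818      1.507      0.867     0.6332
  solve Keq expr → x = 0.2013; check Q = 1.0700e+04
Then remove 0.114 M of G.
Step 2:
                   D          X          E          G
  init       0.01818      1.507      0.867     0.5192
  Δ        -0.003146  -0.003146   0.001049   0.003146
  eq         0.01504      1.504     0.8681     0.5223
  solve Keq expr → x = 0.001049; check Q = 1.0700e+04

x = 0.001049 M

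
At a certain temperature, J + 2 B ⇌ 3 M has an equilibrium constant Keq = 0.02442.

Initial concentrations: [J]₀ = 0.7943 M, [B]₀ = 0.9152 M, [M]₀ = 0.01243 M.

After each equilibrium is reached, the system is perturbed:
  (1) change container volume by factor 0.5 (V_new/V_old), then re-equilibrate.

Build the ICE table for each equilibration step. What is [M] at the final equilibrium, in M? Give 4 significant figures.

Q₀ = 2.8867e-06 vs Keq = 0.02442 ⇒ Q<K, forward
Step 1:
                   J          B          M
  init        0.7943     0.9152    0.01243
  Δ         -0.06926    -0.1385     0.2078
  eq           0.725     0.7767     0.2202
  solve Keq expr → x = 0.06926; check Q = 0.02442
Then change container volume by factor 0.5 (V_new/V_old).
Step 2:
                   J          B          M
  init          1.45      1.553     0.4404
  Δ                0          0          0
  eq            1.45      1.553     0.4404
  solve Keq expr → x = 0; check Q = 0.02442

[M]_eq = 0.4404 M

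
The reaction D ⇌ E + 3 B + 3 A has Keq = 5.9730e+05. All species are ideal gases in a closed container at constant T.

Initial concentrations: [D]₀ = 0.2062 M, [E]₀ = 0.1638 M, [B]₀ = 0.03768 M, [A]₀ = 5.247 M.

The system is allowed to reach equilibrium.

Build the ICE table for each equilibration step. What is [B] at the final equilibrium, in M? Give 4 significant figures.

Q₀ = 0.006139 vs Keq = 5.9730e+05 ⇒ Q<K, forward
Step 1:
                    D           E           B           A
  init         0.2062      0.1638     0.03768       5.247
  Δ           -0.2062      0.2062      0.6185      0.6185
  eq       3.5313e-05        0.37      0.6562       5.865
  solve Keq expr → x = 0.2062; check Q = 5.9730e+05

[B]_eq = 0.6562 M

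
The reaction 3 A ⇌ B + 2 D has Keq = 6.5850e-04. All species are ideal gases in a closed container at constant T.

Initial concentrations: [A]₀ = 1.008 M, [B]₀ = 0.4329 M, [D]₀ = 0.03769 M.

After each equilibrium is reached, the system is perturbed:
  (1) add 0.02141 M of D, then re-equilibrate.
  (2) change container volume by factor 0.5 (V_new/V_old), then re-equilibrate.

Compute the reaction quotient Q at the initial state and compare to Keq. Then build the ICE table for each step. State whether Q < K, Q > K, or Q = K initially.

Q₀ = 6.0042e-04 vs Keq = 6.5850e-04 ⇒ Q<K, forward
Step 1:
                  A         B         D
  init        1.008    0.4329   0.03769
  Δ       -0.002405 8.0159e-04  0.001603
  eq          1.006    0.4337   0.03929
  solve Keq expr → x = 8.0159e-04; check Q = 6.5850e-04
Then add 0.02141 M of D.
Step 2:
                  A         B         D
  init        1.006    0.4337    0.0607
  Δ         0.02887 -0.009622  -0.01924
  eq          1.034    0.4241   0.04146
  solve Keq expr → x = -0.009622; check Q = 6.5850e-04
Then change container volume by factor 0.5 (V_new/V_old).
Step 3:
                  A         B         D
  init        2.069    0.8482   0.08292
  Δ               0         0         0
  eq          2.069    0.8482   0.08292
  solve Keq expr → x = 0; check Q = 6.5850e-04

Q₀ = 6.0042e-04; Q < K (proceeds forward)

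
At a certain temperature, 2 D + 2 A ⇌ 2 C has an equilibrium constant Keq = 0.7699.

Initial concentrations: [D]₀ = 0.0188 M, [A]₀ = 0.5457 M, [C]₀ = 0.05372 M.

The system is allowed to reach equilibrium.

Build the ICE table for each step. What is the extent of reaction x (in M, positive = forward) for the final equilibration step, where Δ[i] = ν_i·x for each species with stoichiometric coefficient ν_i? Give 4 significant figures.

Q₀ = 27.42 vs Keq = 0.7699 ⇒ Q>K, reverse
Step 1:
                   D          A          C
  Initial     0.0188     0.5457    0.05372
  Change      0.0294     0.0294    -0.0294
  Equil       0.0482     0.5751    0.02432
  solve Keq expr → x = -0.0147; check Q = 0.7699

x = -0.0147 M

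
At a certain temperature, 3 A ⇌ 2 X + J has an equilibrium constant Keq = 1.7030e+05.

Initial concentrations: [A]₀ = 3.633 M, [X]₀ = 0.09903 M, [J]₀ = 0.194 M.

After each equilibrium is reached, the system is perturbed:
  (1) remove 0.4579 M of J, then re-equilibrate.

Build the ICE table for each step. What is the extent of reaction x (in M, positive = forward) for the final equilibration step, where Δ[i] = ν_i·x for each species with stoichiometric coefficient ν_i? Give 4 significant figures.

Q₀ = 3.9677e-05 vs Keq = 1.7030e+05 ⇒ Q<K, forward
Step 1:
                  A         X         J
  I           3.633   0.09903     0.194
  C          -3.596     2.397     1.199
  E         0.03707     2.496     1.393
  solve Keq expr → x = 1.199; check Q = 1.7030e+05
Then remove 0.4579 M of J.
Step 2:
                  A         X         J
  I         0.03707     2.496    0.9347
  C        -0.00457  0.003046  0.001523
  E          0.0325     2.499    0.9363
  solve Keq expr → x = 0.001523; check Q = 1.7030e+05

x = 0.001523 M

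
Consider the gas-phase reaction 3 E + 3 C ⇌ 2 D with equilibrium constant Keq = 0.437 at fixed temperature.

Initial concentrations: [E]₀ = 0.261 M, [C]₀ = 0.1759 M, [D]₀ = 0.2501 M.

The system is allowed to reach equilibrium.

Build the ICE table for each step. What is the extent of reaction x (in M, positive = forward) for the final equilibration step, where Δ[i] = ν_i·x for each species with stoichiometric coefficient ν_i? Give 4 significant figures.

Q₀ = 646.4 vs Keq = 0.437 ⇒ Q>K, reverse
Step 1:
                   E          C          D
  init         0.261     0.1759     0.2501
  Δ           0.2646     0.2646    -0.1764
  eq          0.5256     0.4405    0.07367
  solve Keq expr → x = -0.08822; check Q = 0.437

x = -0.08822 M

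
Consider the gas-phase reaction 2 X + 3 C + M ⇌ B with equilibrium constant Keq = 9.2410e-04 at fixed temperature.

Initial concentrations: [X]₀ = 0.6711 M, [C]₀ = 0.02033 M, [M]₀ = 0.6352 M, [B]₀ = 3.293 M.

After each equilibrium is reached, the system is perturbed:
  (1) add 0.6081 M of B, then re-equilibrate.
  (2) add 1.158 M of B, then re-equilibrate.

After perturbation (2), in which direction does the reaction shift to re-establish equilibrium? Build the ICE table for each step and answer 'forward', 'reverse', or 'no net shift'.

Q₀ = 1.3699e+06 vs Keq = 9.2410e-04 ⇒ Q>K, reverse
Step 1:
                   X          C          M          B
  Initial     0.6711    0.02033     0.6352      3.293
  Change       2.849      4.274      1.425     -1.425
  Equil         3.52      4.294       2.06      1.868
  solve Keq expr → x = -1.425; check Q = 9.2410e-04
Then add 0.6081 M of B.
Step 2:
                   X          C          M          B
  Initial       3.52      4.294       2.06      2.476
  Change      0.1392     0.2088    0.06961   -0.06961
  Equil         3.66      4.503      2.129      2.407
  solve Keq expr → x = -0.06961; check Q = 9.2410e-04
Then add 1.158 M of B.
Step 3:
                   X          C          M          B
  Initial       3.66      4.503      2.129      3.565
  Change      0.2102     0.3153     0.1051    -0.1051
  Equil         3.87      4.818      2.235       3.46
  solve Keq expr → x = -0.1051; check Q = 9.2410e-04

Direction: reverse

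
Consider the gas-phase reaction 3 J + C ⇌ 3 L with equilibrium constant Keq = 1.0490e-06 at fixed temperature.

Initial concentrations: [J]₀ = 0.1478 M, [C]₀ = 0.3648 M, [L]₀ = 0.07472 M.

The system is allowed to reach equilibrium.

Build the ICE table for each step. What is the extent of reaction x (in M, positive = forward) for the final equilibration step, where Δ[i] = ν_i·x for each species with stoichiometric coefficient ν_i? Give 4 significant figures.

Q₀ = 0.3542 vs Keq = 1.0490e-06 ⇒ Q>K, reverse
Step 1:
                   J          C          L
  I           0.1478     0.3648    0.07472
  C          0.07308    0.02436   -0.07308
  E           0.2209     0.3892   0.001639
  solve Keq expr → x = -0.02436; check Q = 1.0490e-06

x = -0.02436 M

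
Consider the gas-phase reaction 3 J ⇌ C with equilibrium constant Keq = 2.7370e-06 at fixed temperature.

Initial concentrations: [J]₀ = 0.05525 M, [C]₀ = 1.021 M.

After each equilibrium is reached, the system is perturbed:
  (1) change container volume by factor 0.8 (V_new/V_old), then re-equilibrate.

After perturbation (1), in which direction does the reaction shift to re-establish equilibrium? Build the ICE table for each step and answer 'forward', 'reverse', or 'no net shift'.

Q₀ = 6054 vs Keq = 2.7370e-06 ⇒ Q>K, reverse
Step 1:
                  J         C
  init      0.05525     1.021
  Δ           3.063    -1.021
  eq          3.118 8.2967e-05
  solve Keq expr → x = -1.021; check Q = 2.7370e-06
Then change container volume by factor 0.8 (V_new/V_old).
Step 2:
                  J         C
  init        3.898 1.0371e-04
  Δ       -1.7494e-04 5.8314e-05
  eq          3.897 1.6202e-04
  solve Keq expr → x = 5.8314e-05; check Q = 2.7370e-06

Direction: forward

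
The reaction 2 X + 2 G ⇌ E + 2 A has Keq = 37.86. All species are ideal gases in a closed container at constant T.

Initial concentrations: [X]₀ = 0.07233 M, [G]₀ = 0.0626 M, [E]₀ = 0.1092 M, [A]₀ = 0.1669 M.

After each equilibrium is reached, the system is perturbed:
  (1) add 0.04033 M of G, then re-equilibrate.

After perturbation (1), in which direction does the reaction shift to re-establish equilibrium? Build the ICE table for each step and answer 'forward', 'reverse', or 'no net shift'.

Q₀ = 148.4 vs Keq = 37.86 ⇒ Q>K, reverse
Step 1:
                   X          G          E          A
  init       0.07233     0.0626     0.1092     0.1669
  Δ          0.01956    0.01956  -0.009781   -0.01956
  eq         0.09189    0.08216    0.09942     0.1473
  solve Keq expr → x = -0.009781; check Q = 37.86
Then add 0.04033 M of G.
Step 2:
                   X          G          E          A
  init       0.09189     0.1225    0.09942     0.1473
  Δ          -0.0136    -0.0136   0.006802     0.0136
  eq         0.07829     0.1089     0.1062     0.1609
  solve Keq expr → x = 0.006802; check Q = 37.86

Direction: forward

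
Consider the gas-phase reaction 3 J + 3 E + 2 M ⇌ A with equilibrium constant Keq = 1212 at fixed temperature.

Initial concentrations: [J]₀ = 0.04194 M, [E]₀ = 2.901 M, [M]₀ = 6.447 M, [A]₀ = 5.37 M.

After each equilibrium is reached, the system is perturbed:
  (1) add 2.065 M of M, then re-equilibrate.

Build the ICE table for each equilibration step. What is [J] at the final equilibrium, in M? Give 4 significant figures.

[J]_eq = 0.01374 M

Q₀ = 71.73 vs Keq = 1212 ⇒ Q<K, forward
Step 1:
                  J         E         M         A
  init      0.04194     2.901     6.447      5.37
  Δ        -0.02541  -0.02541  -0.01694  0.008471
  eq        0.01653     2.876      6.43     5.378
  solve Keq expr → x = 0.008471; check Q = 1212
Then add 2.065 M of M.
Step 2:
                  J         E         M         A
  init      0.01653     2.876     8.495     5.378
  Δ       -0.002784 -0.002784 -0.001856 9.2811e-04
  eq        0.01374     2.873     8.493     5.379
  solve Keq expr → x = 9.2811e-04; check Q = 1212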